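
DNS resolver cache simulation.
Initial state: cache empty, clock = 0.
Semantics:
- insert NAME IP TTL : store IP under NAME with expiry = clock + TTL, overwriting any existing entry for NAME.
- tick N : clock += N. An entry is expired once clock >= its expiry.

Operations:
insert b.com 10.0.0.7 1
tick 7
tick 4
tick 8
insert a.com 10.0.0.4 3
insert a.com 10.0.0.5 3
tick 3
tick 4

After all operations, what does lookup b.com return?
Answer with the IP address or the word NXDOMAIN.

Answer: NXDOMAIN

Derivation:
Op 1: insert b.com -> 10.0.0.7 (expiry=0+1=1). clock=0
Op 2: tick 7 -> clock=7. purged={b.com}
Op 3: tick 4 -> clock=11.
Op 4: tick 8 -> clock=19.
Op 5: insert a.com -> 10.0.0.4 (expiry=19+3=22). clock=19
Op 6: insert a.com -> 10.0.0.5 (expiry=19+3=22). clock=19
Op 7: tick 3 -> clock=22. purged={a.com}
Op 8: tick 4 -> clock=26.
lookup b.com: not in cache (expired or never inserted)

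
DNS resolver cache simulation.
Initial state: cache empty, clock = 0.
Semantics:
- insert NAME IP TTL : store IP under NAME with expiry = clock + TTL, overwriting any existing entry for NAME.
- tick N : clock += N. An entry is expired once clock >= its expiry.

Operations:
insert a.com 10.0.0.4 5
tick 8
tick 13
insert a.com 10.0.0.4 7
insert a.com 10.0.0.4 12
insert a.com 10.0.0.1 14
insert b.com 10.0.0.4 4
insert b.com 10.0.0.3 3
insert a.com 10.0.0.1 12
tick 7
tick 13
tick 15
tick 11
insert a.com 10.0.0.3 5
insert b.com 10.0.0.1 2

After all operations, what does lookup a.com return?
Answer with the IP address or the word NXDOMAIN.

Op 1: insert a.com -> 10.0.0.4 (expiry=0+5=5). clock=0
Op 2: tick 8 -> clock=8. purged={a.com}
Op 3: tick 13 -> clock=21.
Op 4: insert a.com -> 10.0.0.4 (expiry=21+7=28). clock=21
Op 5: insert a.com -> 10.0.0.4 (expiry=21+12=33). clock=21
Op 6: insert a.com -> 10.0.0.1 (expiry=21+14=35). clock=21
Op 7: insert b.com -> 10.0.0.4 (expiry=21+4=25). clock=21
Op 8: insert b.com -> 10.0.0.3 (expiry=21+3=24). clock=21
Op 9: insert a.com -> 10.0.0.1 (expiry=21+12=33). clock=21
Op 10: tick 7 -> clock=28. purged={b.com}
Op 11: tick 13 -> clock=41. purged={a.com}
Op 12: tick 15 -> clock=56.
Op 13: tick 11 -> clock=67.
Op 14: insert a.com -> 10.0.0.3 (expiry=67+5=72). clock=67
Op 15: insert b.com -> 10.0.0.1 (expiry=67+2=69). clock=67
lookup a.com: present, ip=10.0.0.3 expiry=72 > clock=67

Answer: 10.0.0.3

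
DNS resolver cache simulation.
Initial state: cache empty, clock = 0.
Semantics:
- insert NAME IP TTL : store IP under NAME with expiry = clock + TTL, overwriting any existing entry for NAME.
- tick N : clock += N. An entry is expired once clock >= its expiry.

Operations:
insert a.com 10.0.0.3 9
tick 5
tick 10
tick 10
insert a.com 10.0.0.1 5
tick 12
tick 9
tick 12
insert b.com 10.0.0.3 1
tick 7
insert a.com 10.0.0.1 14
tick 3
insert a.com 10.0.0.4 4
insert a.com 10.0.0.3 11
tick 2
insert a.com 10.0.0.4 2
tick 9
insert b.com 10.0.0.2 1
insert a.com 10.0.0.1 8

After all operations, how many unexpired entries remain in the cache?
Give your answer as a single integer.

Answer: 2

Derivation:
Op 1: insert a.com -> 10.0.0.3 (expiry=0+9=9). clock=0
Op 2: tick 5 -> clock=5.
Op 3: tick 10 -> clock=15. purged={a.com}
Op 4: tick 10 -> clock=25.
Op 5: insert a.com -> 10.0.0.1 (expiry=25+5=30). clock=25
Op 6: tick 12 -> clock=37. purged={a.com}
Op 7: tick 9 -> clock=46.
Op 8: tick 12 -> clock=58.
Op 9: insert b.com -> 10.0.0.3 (expiry=58+1=59). clock=58
Op 10: tick 7 -> clock=65. purged={b.com}
Op 11: insert a.com -> 10.0.0.1 (expiry=65+14=79). clock=65
Op 12: tick 3 -> clock=68.
Op 13: insert a.com -> 10.0.0.4 (expiry=68+4=72). clock=68
Op 14: insert a.com -> 10.0.0.3 (expiry=68+11=79). clock=68
Op 15: tick 2 -> clock=70.
Op 16: insert a.com -> 10.0.0.4 (expiry=70+2=72). clock=70
Op 17: tick 9 -> clock=79. purged={a.com}
Op 18: insert b.com -> 10.0.0.2 (expiry=79+1=80). clock=79
Op 19: insert a.com -> 10.0.0.1 (expiry=79+8=87). clock=79
Final cache (unexpired): {a.com,b.com} -> size=2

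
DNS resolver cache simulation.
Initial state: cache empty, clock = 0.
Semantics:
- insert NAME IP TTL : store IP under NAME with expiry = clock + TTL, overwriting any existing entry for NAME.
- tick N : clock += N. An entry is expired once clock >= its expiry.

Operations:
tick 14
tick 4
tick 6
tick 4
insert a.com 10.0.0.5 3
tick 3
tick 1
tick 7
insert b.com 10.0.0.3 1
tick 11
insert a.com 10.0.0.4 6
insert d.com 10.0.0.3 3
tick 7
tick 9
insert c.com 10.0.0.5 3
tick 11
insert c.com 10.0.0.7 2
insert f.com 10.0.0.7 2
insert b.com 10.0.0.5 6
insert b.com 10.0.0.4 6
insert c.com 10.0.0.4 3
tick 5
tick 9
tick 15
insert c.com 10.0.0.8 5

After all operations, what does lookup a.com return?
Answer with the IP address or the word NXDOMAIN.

Answer: NXDOMAIN

Derivation:
Op 1: tick 14 -> clock=14.
Op 2: tick 4 -> clock=18.
Op 3: tick 6 -> clock=24.
Op 4: tick 4 -> clock=28.
Op 5: insert a.com -> 10.0.0.5 (expiry=28+3=31). clock=28
Op 6: tick 3 -> clock=31. purged={a.com}
Op 7: tick 1 -> clock=32.
Op 8: tick 7 -> clock=39.
Op 9: insert b.com -> 10.0.0.3 (expiry=39+1=40). clock=39
Op 10: tick 11 -> clock=50. purged={b.com}
Op 11: insert a.com -> 10.0.0.4 (expiry=50+6=56). clock=50
Op 12: insert d.com -> 10.0.0.3 (expiry=50+3=53). clock=50
Op 13: tick 7 -> clock=57. purged={a.com,d.com}
Op 14: tick 9 -> clock=66.
Op 15: insert c.com -> 10.0.0.5 (expiry=66+3=69). clock=66
Op 16: tick 11 -> clock=77. purged={c.com}
Op 17: insert c.com -> 10.0.0.7 (expiry=77+2=79). clock=77
Op 18: insert f.com -> 10.0.0.7 (expiry=77+2=79). clock=77
Op 19: insert b.com -> 10.0.0.5 (expiry=77+6=83). clock=77
Op 20: insert b.com -> 10.0.0.4 (expiry=77+6=83). clock=77
Op 21: insert c.com -> 10.0.0.4 (expiry=77+3=80). clock=77
Op 22: tick 5 -> clock=82. purged={c.com,f.com}
Op 23: tick 9 -> clock=91. purged={b.com}
Op 24: tick 15 -> clock=106.
Op 25: insert c.com -> 10.0.0.8 (expiry=106+5=111). clock=106
lookup a.com: not in cache (expired or never inserted)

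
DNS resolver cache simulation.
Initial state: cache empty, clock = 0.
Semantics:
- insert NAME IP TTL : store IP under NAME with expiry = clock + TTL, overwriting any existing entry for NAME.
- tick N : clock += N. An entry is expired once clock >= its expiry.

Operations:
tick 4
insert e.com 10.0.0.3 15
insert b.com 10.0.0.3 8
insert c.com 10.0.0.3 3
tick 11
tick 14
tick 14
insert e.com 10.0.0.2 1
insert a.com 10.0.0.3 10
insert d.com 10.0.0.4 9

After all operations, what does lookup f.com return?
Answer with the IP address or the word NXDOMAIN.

Op 1: tick 4 -> clock=4.
Op 2: insert e.com -> 10.0.0.3 (expiry=4+15=19). clock=4
Op 3: insert b.com -> 10.0.0.3 (expiry=4+8=12). clock=4
Op 4: insert c.com -> 10.0.0.3 (expiry=4+3=7). clock=4
Op 5: tick 11 -> clock=15. purged={b.com,c.com}
Op 6: tick 14 -> clock=29. purged={e.com}
Op 7: tick 14 -> clock=43.
Op 8: insert e.com -> 10.0.0.2 (expiry=43+1=44). clock=43
Op 9: insert a.com -> 10.0.0.3 (expiry=43+10=53). clock=43
Op 10: insert d.com -> 10.0.0.4 (expiry=43+9=52). clock=43
lookup f.com: not in cache (expired or never inserted)

Answer: NXDOMAIN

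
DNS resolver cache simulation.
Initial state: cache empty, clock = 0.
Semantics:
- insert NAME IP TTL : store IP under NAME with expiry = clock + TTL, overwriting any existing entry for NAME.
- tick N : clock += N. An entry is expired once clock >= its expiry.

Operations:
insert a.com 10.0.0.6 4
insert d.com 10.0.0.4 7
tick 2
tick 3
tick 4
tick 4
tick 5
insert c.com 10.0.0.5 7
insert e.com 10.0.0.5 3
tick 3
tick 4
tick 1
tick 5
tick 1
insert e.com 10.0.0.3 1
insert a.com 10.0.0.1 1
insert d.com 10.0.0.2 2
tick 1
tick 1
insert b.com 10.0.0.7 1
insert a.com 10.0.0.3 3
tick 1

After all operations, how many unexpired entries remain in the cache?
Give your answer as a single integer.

Op 1: insert a.com -> 10.0.0.6 (expiry=0+4=4). clock=0
Op 2: insert d.com -> 10.0.0.4 (expiry=0+7=7). clock=0
Op 3: tick 2 -> clock=2.
Op 4: tick 3 -> clock=5. purged={a.com}
Op 5: tick 4 -> clock=9. purged={d.com}
Op 6: tick 4 -> clock=13.
Op 7: tick 5 -> clock=18.
Op 8: insert c.com -> 10.0.0.5 (expiry=18+7=25). clock=18
Op 9: insert e.com -> 10.0.0.5 (expiry=18+3=21). clock=18
Op 10: tick 3 -> clock=21. purged={e.com}
Op 11: tick 4 -> clock=25. purged={c.com}
Op 12: tick 1 -> clock=26.
Op 13: tick 5 -> clock=31.
Op 14: tick 1 -> clock=32.
Op 15: insert e.com -> 10.0.0.3 (expiry=32+1=33). clock=32
Op 16: insert a.com -> 10.0.0.1 (expiry=32+1=33). clock=32
Op 17: insert d.com -> 10.0.0.2 (expiry=32+2=34). clock=32
Op 18: tick 1 -> clock=33. purged={a.com,e.com}
Op 19: tick 1 -> clock=34. purged={d.com}
Op 20: insert b.com -> 10.0.0.7 (expiry=34+1=35). clock=34
Op 21: insert a.com -> 10.0.0.3 (expiry=34+3=37). clock=34
Op 22: tick 1 -> clock=35. purged={b.com}
Final cache (unexpired): {a.com} -> size=1

Answer: 1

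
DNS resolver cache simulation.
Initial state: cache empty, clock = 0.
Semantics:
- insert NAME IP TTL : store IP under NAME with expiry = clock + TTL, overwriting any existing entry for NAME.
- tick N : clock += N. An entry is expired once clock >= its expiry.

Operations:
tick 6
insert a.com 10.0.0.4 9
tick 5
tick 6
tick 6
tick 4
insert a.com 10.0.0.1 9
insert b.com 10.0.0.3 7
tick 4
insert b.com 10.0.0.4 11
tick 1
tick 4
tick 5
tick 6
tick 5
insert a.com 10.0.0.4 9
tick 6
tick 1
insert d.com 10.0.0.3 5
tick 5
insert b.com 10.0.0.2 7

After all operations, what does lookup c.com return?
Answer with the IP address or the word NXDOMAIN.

Op 1: tick 6 -> clock=6.
Op 2: insert a.com -> 10.0.0.4 (expiry=6+9=15). clock=6
Op 3: tick 5 -> clock=11.
Op 4: tick 6 -> clock=17. purged={a.com}
Op 5: tick 6 -> clock=23.
Op 6: tick 4 -> clock=27.
Op 7: insert a.com -> 10.0.0.1 (expiry=27+9=36). clock=27
Op 8: insert b.com -> 10.0.0.3 (expiry=27+7=34). clock=27
Op 9: tick 4 -> clock=31.
Op 10: insert b.com -> 10.0.0.4 (expiry=31+11=42). clock=31
Op 11: tick 1 -> clock=32.
Op 12: tick 4 -> clock=36. purged={a.com}
Op 13: tick 5 -> clock=41.
Op 14: tick 6 -> clock=47. purged={b.com}
Op 15: tick 5 -> clock=52.
Op 16: insert a.com -> 10.0.0.4 (expiry=52+9=61). clock=52
Op 17: tick 6 -> clock=58.
Op 18: tick 1 -> clock=59.
Op 19: insert d.com -> 10.0.0.3 (expiry=59+5=64). clock=59
Op 20: tick 5 -> clock=64. purged={a.com,d.com}
Op 21: insert b.com -> 10.0.0.2 (expiry=64+7=71). clock=64
lookup c.com: not in cache (expired or never inserted)

Answer: NXDOMAIN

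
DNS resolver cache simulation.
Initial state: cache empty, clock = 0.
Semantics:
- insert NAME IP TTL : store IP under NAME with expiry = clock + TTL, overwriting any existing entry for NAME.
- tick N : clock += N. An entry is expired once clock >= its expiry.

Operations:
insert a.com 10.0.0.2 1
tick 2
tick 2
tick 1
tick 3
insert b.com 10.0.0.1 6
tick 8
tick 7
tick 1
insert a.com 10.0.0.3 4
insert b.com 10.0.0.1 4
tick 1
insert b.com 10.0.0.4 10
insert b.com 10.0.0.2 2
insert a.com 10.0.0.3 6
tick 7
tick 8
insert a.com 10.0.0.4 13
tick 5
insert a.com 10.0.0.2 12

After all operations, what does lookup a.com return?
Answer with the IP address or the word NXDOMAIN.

Op 1: insert a.com -> 10.0.0.2 (expiry=0+1=1). clock=0
Op 2: tick 2 -> clock=2. purged={a.com}
Op 3: tick 2 -> clock=4.
Op 4: tick 1 -> clock=5.
Op 5: tick 3 -> clock=8.
Op 6: insert b.com -> 10.0.0.1 (expiry=8+6=14). clock=8
Op 7: tick 8 -> clock=16. purged={b.com}
Op 8: tick 7 -> clock=23.
Op 9: tick 1 -> clock=24.
Op 10: insert a.com -> 10.0.0.3 (expiry=24+4=28). clock=24
Op 11: insert b.com -> 10.0.0.1 (expiry=24+4=28). clock=24
Op 12: tick 1 -> clock=25.
Op 13: insert b.com -> 10.0.0.4 (expiry=25+10=35). clock=25
Op 14: insert b.com -> 10.0.0.2 (expiry=25+2=27). clock=25
Op 15: insert a.com -> 10.0.0.3 (expiry=25+6=31). clock=25
Op 16: tick 7 -> clock=32. purged={a.com,b.com}
Op 17: tick 8 -> clock=40.
Op 18: insert a.com -> 10.0.0.4 (expiry=40+13=53). clock=40
Op 19: tick 5 -> clock=45.
Op 20: insert a.com -> 10.0.0.2 (expiry=45+12=57). clock=45
lookup a.com: present, ip=10.0.0.2 expiry=57 > clock=45

Answer: 10.0.0.2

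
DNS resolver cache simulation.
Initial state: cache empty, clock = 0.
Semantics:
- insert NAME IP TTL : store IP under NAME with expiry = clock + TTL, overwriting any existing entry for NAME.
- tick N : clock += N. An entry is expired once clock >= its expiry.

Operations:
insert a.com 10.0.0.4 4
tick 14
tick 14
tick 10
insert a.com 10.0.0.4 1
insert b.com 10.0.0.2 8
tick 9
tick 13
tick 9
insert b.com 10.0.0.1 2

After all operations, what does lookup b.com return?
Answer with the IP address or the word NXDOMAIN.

Answer: 10.0.0.1

Derivation:
Op 1: insert a.com -> 10.0.0.4 (expiry=0+4=4). clock=0
Op 2: tick 14 -> clock=14. purged={a.com}
Op 3: tick 14 -> clock=28.
Op 4: tick 10 -> clock=38.
Op 5: insert a.com -> 10.0.0.4 (expiry=38+1=39). clock=38
Op 6: insert b.com -> 10.0.0.2 (expiry=38+8=46). clock=38
Op 7: tick 9 -> clock=47. purged={a.com,b.com}
Op 8: tick 13 -> clock=60.
Op 9: tick 9 -> clock=69.
Op 10: insert b.com -> 10.0.0.1 (expiry=69+2=71). clock=69
lookup b.com: present, ip=10.0.0.1 expiry=71 > clock=69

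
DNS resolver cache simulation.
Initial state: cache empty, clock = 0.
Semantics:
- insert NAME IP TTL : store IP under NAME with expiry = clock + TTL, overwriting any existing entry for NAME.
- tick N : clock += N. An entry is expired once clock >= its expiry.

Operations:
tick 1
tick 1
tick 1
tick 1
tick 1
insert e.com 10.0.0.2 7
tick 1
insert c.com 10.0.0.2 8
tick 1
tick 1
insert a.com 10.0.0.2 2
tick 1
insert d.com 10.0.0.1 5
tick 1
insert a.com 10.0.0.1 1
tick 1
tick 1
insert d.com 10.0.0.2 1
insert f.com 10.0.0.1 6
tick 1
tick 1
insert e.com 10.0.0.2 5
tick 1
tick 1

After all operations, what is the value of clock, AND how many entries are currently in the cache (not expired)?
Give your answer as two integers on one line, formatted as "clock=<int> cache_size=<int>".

Answer: clock=16 cache_size=2

Derivation:
Op 1: tick 1 -> clock=1.
Op 2: tick 1 -> clock=2.
Op 3: tick 1 -> clock=3.
Op 4: tick 1 -> clock=4.
Op 5: tick 1 -> clock=5.
Op 6: insert e.com -> 10.0.0.2 (expiry=5+7=12). clock=5
Op 7: tick 1 -> clock=6.
Op 8: insert c.com -> 10.0.0.2 (expiry=6+8=14). clock=6
Op 9: tick 1 -> clock=7.
Op 10: tick 1 -> clock=8.
Op 11: insert a.com -> 10.0.0.2 (expiry=8+2=10). clock=8
Op 12: tick 1 -> clock=9.
Op 13: insert d.com -> 10.0.0.1 (expiry=9+5=14). clock=9
Op 14: tick 1 -> clock=10. purged={a.com}
Op 15: insert a.com -> 10.0.0.1 (expiry=10+1=11). clock=10
Op 16: tick 1 -> clock=11. purged={a.com}
Op 17: tick 1 -> clock=12. purged={e.com}
Op 18: insert d.com -> 10.0.0.2 (expiry=12+1=13). clock=12
Op 19: insert f.com -> 10.0.0.1 (expiry=12+6=18). clock=12
Op 20: tick 1 -> clock=13. purged={d.com}
Op 21: tick 1 -> clock=14. purged={c.com}
Op 22: insert e.com -> 10.0.0.2 (expiry=14+5=19). clock=14
Op 23: tick 1 -> clock=15.
Op 24: tick 1 -> clock=16.
Final clock = 16
Final cache (unexpired): {e.com,f.com} -> size=2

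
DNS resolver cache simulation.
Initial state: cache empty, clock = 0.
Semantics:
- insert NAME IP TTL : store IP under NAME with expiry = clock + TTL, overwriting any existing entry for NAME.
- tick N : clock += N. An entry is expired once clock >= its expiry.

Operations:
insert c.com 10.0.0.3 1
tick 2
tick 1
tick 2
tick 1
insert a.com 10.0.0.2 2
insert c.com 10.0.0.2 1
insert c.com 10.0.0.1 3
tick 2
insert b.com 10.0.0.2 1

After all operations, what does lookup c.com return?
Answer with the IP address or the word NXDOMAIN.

Op 1: insert c.com -> 10.0.0.3 (expiry=0+1=1). clock=0
Op 2: tick 2 -> clock=2. purged={c.com}
Op 3: tick 1 -> clock=3.
Op 4: tick 2 -> clock=5.
Op 5: tick 1 -> clock=6.
Op 6: insert a.com -> 10.0.0.2 (expiry=6+2=8). clock=6
Op 7: insert c.com -> 10.0.0.2 (expiry=6+1=7). clock=6
Op 8: insert c.com -> 10.0.0.1 (expiry=6+3=9). clock=6
Op 9: tick 2 -> clock=8. purged={a.com}
Op 10: insert b.com -> 10.0.0.2 (expiry=8+1=9). clock=8
lookup c.com: present, ip=10.0.0.1 expiry=9 > clock=8

Answer: 10.0.0.1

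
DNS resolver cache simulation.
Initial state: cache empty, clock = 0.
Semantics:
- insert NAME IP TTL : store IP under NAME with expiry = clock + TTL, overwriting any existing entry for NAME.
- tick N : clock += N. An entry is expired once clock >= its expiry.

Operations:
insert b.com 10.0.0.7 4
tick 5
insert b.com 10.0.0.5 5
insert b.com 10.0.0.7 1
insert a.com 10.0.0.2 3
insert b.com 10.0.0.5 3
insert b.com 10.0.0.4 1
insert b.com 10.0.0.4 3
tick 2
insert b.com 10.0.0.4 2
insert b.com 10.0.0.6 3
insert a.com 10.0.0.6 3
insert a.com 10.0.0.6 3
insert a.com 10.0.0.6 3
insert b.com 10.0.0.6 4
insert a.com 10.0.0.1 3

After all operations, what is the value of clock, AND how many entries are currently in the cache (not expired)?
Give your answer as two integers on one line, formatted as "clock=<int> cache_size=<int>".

Answer: clock=7 cache_size=2

Derivation:
Op 1: insert b.com -> 10.0.0.7 (expiry=0+4=4). clock=0
Op 2: tick 5 -> clock=5. purged={b.com}
Op 3: insert b.com -> 10.0.0.5 (expiry=5+5=10). clock=5
Op 4: insert b.com -> 10.0.0.7 (expiry=5+1=6). clock=5
Op 5: insert a.com -> 10.0.0.2 (expiry=5+3=8). clock=5
Op 6: insert b.com -> 10.0.0.5 (expiry=5+3=8). clock=5
Op 7: insert b.com -> 10.0.0.4 (expiry=5+1=6). clock=5
Op 8: insert b.com -> 10.0.0.4 (expiry=5+3=8). clock=5
Op 9: tick 2 -> clock=7.
Op 10: insert b.com -> 10.0.0.4 (expiry=7+2=9). clock=7
Op 11: insert b.com -> 10.0.0.6 (expiry=7+3=10). clock=7
Op 12: insert a.com -> 10.0.0.6 (expiry=7+3=10). clock=7
Op 13: insert a.com -> 10.0.0.6 (expiry=7+3=10). clock=7
Op 14: insert a.com -> 10.0.0.6 (expiry=7+3=10). clock=7
Op 15: insert b.com -> 10.0.0.6 (expiry=7+4=11). clock=7
Op 16: insert a.com -> 10.0.0.1 (expiry=7+3=10). clock=7
Final clock = 7
Final cache (unexpired): {a.com,b.com} -> size=2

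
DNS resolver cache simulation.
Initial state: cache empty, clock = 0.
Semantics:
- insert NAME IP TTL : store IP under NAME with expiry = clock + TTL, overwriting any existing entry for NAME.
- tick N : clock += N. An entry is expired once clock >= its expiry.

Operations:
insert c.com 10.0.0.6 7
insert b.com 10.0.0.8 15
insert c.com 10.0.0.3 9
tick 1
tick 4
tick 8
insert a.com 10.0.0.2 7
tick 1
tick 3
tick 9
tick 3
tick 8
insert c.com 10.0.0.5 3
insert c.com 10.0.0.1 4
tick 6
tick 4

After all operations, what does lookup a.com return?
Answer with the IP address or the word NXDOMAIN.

Answer: NXDOMAIN

Derivation:
Op 1: insert c.com -> 10.0.0.6 (expiry=0+7=7). clock=0
Op 2: insert b.com -> 10.0.0.8 (expiry=0+15=15). clock=0
Op 3: insert c.com -> 10.0.0.3 (expiry=0+9=9). clock=0
Op 4: tick 1 -> clock=1.
Op 5: tick 4 -> clock=5.
Op 6: tick 8 -> clock=13. purged={c.com}
Op 7: insert a.com -> 10.0.0.2 (expiry=13+7=20). clock=13
Op 8: tick 1 -> clock=14.
Op 9: tick 3 -> clock=17. purged={b.com}
Op 10: tick 9 -> clock=26. purged={a.com}
Op 11: tick 3 -> clock=29.
Op 12: tick 8 -> clock=37.
Op 13: insert c.com -> 10.0.0.5 (expiry=37+3=40). clock=37
Op 14: insert c.com -> 10.0.0.1 (expiry=37+4=41). clock=37
Op 15: tick 6 -> clock=43. purged={c.com}
Op 16: tick 4 -> clock=47.
lookup a.com: not in cache (expired or never inserted)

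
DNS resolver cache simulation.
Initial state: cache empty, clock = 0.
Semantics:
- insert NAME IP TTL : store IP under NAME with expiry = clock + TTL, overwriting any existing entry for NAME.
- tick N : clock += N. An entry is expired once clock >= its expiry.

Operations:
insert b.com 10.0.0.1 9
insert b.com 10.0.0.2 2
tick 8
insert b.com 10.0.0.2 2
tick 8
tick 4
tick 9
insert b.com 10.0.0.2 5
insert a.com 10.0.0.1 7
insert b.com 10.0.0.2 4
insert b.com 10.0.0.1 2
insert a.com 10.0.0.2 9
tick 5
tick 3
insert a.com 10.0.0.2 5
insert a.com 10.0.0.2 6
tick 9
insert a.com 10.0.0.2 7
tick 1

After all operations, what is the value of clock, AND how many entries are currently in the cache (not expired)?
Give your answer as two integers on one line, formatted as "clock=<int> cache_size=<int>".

Op 1: insert b.com -> 10.0.0.1 (expiry=0+9=9). clock=0
Op 2: insert b.com -> 10.0.0.2 (expiry=0+2=2). clock=0
Op 3: tick 8 -> clock=8. purged={b.com}
Op 4: insert b.com -> 10.0.0.2 (expiry=8+2=10). clock=8
Op 5: tick 8 -> clock=16. purged={b.com}
Op 6: tick 4 -> clock=20.
Op 7: tick 9 -> clock=29.
Op 8: insert b.com -> 10.0.0.2 (expiry=29+5=34). clock=29
Op 9: insert a.com -> 10.0.0.1 (expiry=29+7=36). clock=29
Op 10: insert b.com -> 10.0.0.2 (expiry=29+4=33). clock=29
Op 11: insert b.com -> 10.0.0.1 (expiry=29+2=31). clock=29
Op 12: insert a.com -> 10.0.0.2 (expiry=29+9=38). clock=29
Op 13: tick 5 -> clock=34. purged={b.com}
Op 14: tick 3 -> clock=37.
Op 15: insert a.com -> 10.0.0.2 (expiry=37+5=42). clock=37
Op 16: insert a.com -> 10.0.0.2 (expiry=37+6=43). clock=37
Op 17: tick 9 -> clock=46. purged={a.com}
Op 18: insert a.com -> 10.0.0.2 (expiry=46+7=53). clock=46
Op 19: tick 1 -> clock=47.
Final clock = 47
Final cache (unexpired): {a.com} -> size=1

Answer: clock=47 cache_size=1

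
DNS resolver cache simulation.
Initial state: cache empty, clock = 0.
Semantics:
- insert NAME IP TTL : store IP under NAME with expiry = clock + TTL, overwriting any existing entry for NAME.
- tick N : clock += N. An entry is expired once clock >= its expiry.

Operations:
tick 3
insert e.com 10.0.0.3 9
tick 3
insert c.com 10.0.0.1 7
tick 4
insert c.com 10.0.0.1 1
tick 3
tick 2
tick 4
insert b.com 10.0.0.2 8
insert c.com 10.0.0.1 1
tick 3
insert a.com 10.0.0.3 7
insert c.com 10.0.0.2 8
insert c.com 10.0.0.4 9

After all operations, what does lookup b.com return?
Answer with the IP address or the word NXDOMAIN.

Op 1: tick 3 -> clock=3.
Op 2: insert e.com -> 10.0.0.3 (expiry=3+9=12). clock=3
Op 3: tick 3 -> clock=6.
Op 4: insert c.com -> 10.0.0.1 (expiry=6+7=13). clock=6
Op 5: tick 4 -> clock=10.
Op 6: insert c.com -> 10.0.0.1 (expiry=10+1=11). clock=10
Op 7: tick 3 -> clock=13. purged={c.com,e.com}
Op 8: tick 2 -> clock=15.
Op 9: tick 4 -> clock=19.
Op 10: insert b.com -> 10.0.0.2 (expiry=19+8=27). clock=19
Op 11: insert c.com -> 10.0.0.1 (expiry=19+1=20). clock=19
Op 12: tick 3 -> clock=22. purged={c.com}
Op 13: insert a.com -> 10.0.0.3 (expiry=22+7=29). clock=22
Op 14: insert c.com -> 10.0.0.2 (expiry=22+8=30). clock=22
Op 15: insert c.com -> 10.0.0.4 (expiry=22+9=31). clock=22
lookup b.com: present, ip=10.0.0.2 expiry=27 > clock=22

Answer: 10.0.0.2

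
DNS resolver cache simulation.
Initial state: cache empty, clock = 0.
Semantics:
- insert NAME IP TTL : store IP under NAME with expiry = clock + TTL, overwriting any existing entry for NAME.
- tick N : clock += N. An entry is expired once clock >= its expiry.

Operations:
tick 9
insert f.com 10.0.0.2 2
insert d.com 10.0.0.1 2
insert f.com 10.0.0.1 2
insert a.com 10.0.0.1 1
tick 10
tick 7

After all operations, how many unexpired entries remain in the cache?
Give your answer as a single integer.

Op 1: tick 9 -> clock=9.
Op 2: insert f.com -> 10.0.0.2 (expiry=9+2=11). clock=9
Op 3: insert d.com -> 10.0.0.1 (expiry=9+2=11). clock=9
Op 4: insert f.com -> 10.0.0.1 (expiry=9+2=11). clock=9
Op 5: insert a.com -> 10.0.0.1 (expiry=9+1=10). clock=9
Op 6: tick 10 -> clock=19. purged={a.com,d.com,f.com}
Op 7: tick 7 -> clock=26.
Final cache (unexpired): {} -> size=0

Answer: 0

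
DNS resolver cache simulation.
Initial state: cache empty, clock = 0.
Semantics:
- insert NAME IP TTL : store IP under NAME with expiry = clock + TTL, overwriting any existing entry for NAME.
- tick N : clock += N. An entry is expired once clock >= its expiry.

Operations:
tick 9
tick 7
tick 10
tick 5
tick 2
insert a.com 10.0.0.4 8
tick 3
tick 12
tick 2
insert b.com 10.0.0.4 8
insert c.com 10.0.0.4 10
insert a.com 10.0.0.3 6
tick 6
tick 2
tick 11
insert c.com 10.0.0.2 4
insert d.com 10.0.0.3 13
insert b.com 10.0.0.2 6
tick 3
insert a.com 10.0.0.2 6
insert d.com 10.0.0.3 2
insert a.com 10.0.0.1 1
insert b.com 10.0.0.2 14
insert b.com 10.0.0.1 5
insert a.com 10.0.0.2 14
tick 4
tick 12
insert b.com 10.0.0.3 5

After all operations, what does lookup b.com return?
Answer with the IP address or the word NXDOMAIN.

Op 1: tick 9 -> clock=9.
Op 2: tick 7 -> clock=16.
Op 3: tick 10 -> clock=26.
Op 4: tick 5 -> clock=31.
Op 5: tick 2 -> clock=33.
Op 6: insert a.com -> 10.0.0.4 (expiry=33+8=41). clock=33
Op 7: tick 3 -> clock=36.
Op 8: tick 12 -> clock=48. purged={a.com}
Op 9: tick 2 -> clock=50.
Op 10: insert b.com -> 10.0.0.4 (expiry=50+8=58). clock=50
Op 11: insert c.com -> 10.0.0.4 (expiry=50+10=60). clock=50
Op 12: insert a.com -> 10.0.0.3 (expiry=50+6=56). clock=50
Op 13: tick 6 -> clock=56. purged={a.com}
Op 14: tick 2 -> clock=58. purged={b.com}
Op 15: tick 11 -> clock=69. purged={c.com}
Op 16: insert c.com -> 10.0.0.2 (expiry=69+4=73). clock=69
Op 17: insert d.com -> 10.0.0.3 (expiry=69+13=82). clock=69
Op 18: insert b.com -> 10.0.0.2 (expiry=69+6=75). clock=69
Op 19: tick 3 -> clock=72.
Op 20: insert a.com -> 10.0.0.2 (expiry=72+6=78). clock=72
Op 21: insert d.com -> 10.0.0.3 (expiry=72+2=74). clock=72
Op 22: insert a.com -> 10.0.0.1 (expiry=72+1=73). clock=72
Op 23: insert b.com -> 10.0.0.2 (expiry=72+14=86). clock=72
Op 24: insert b.com -> 10.0.0.1 (expiry=72+5=77). clock=72
Op 25: insert a.com -> 10.0.0.2 (expiry=72+14=86). clock=72
Op 26: tick 4 -> clock=76. purged={c.com,d.com}
Op 27: tick 12 -> clock=88. purged={a.com,b.com}
Op 28: insert b.com -> 10.0.0.3 (expiry=88+5=93). clock=88
lookup b.com: present, ip=10.0.0.3 expiry=93 > clock=88

Answer: 10.0.0.3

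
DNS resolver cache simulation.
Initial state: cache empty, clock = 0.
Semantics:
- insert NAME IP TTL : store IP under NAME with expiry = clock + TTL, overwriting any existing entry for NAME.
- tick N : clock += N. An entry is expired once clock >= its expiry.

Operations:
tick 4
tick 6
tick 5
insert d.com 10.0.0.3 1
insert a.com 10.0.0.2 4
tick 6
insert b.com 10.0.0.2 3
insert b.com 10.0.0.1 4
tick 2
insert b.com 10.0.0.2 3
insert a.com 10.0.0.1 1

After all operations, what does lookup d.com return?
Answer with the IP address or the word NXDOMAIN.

Answer: NXDOMAIN

Derivation:
Op 1: tick 4 -> clock=4.
Op 2: tick 6 -> clock=10.
Op 3: tick 5 -> clock=15.
Op 4: insert d.com -> 10.0.0.3 (expiry=15+1=16). clock=15
Op 5: insert a.com -> 10.0.0.2 (expiry=15+4=19). clock=15
Op 6: tick 6 -> clock=21. purged={a.com,d.com}
Op 7: insert b.com -> 10.0.0.2 (expiry=21+3=24). clock=21
Op 8: insert b.com -> 10.0.0.1 (expiry=21+4=25). clock=21
Op 9: tick 2 -> clock=23.
Op 10: insert b.com -> 10.0.0.2 (expiry=23+3=26). clock=23
Op 11: insert a.com -> 10.0.0.1 (expiry=23+1=24). clock=23
lookup d.com: not in cache (expired or never inserted)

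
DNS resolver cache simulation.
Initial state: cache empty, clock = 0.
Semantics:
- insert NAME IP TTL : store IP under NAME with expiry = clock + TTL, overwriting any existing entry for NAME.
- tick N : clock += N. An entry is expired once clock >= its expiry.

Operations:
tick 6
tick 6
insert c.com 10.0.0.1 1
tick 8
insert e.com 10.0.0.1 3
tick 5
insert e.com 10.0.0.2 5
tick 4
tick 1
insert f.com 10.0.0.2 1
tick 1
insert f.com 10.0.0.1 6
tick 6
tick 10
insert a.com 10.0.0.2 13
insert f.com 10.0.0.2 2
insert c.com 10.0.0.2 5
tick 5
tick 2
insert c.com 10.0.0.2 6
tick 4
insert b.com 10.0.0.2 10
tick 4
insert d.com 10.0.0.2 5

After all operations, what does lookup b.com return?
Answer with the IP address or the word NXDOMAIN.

Answer: 10.0.0.2

Derivation:
Op 1: tick 6 -> clock=6.
Op 2: tick 6 -> clock=12.
Op 3: insert c.com -> 10.0.0.1 (expiry=12+1=13). clock=12
Op 4: tick 8 -> clock=20. purged={c.com}
Op 5: insert e.com -> 10.0.0.1 (expiry=20+3=23). clock=20
Op 6: tick 5 -> clock=25. purged={e.com}
Op 7: insert e.com -> 10.0.0.2 (expiry=25+5=30). clock=25
Op 8: tick 4 -> clock=29.
Op 9: tick 1 -> clock=30. purged={e.com}
Op 10: insert f.com -> 10.0.0.2 (expiry=30+1=31). clock=30
Op 11: tick 1 -> clock=31. purged={f.com}
Op 12: insert f.com -> 10.0.0.1 (expiry=31+6=37). clock=31
Op 13: tick 6 -> clock=37. purged={f.com}
Op 14: tick 10 -> clock=47.
Op 15: insert a.com -> 10.0.0.2 (expiry=47+13=60). clock=47
Op 16: insert f.com -> 10.0.0.2 (expiry=47+2=49). clock=47
Op 17: insert c.com -> 10.0.0.2 (expiry=47+5=52). clock=47
Op 18: tick 5 -> clock=52. purged={c.com,f.com}
Op 19: tick 2 -> clock=54.
Op 20: insert c.com -> 10.0.0.2 (expiry=54+6=60). clock=54
Op 21: tick 4 -> clock=58.
Op 22: insert b.com -> 10.0.0.2 (expiry=58+10=68). clock=58
Op 23: tick 4 -> clock=62. purged={a.com,c.com}
Op 24: insert d.com -> 10.0.0.2 (expiry=62+5=67). clock=62
lookup b.com: present, ip=10.0.0.2 expiry=68 > clock=62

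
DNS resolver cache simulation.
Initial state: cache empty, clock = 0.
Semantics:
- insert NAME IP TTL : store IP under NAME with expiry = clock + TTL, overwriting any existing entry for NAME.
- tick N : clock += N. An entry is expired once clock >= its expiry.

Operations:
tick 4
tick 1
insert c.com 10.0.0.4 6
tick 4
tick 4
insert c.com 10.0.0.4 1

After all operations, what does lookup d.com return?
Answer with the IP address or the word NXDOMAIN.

Op 1: tick 4 -> clock=4.
Op 2: tick 1 -> clock=5.
Op 3: insert c.com -> 10.0.0.4 (expiry=5+6=11). clock=5
Op 4: tick 4 -> clock=9.
Op 5: tick 4 -> clock=13. purged={c.com}
Op 6: insert c.com -> 10.0.0.4 (expiry=13+1=14). clock=13
lookup d.com: not in cache (expired or never inserted)

Answer: NXDOMAIN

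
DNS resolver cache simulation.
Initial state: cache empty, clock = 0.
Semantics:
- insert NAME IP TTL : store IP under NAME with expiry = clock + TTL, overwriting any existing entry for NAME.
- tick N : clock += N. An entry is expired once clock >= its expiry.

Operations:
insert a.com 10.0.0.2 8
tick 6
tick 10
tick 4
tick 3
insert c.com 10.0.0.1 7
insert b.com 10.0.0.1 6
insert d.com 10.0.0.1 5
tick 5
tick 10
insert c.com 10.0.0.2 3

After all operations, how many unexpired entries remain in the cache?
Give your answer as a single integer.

Answer: 1

Derivation:
Op 1: insert a.com -> 10.0.0.2 (expiry=0+8=8). clock=0
Op 2: tick 6 -> clock=6.
Op 3: tick 10 -> clock=16. purged={a.com}
Op 4: tick 4 -> clock=20.
Op 5: tick 3 -> clock=23.
Op 6: insert c.com -> 10.0.0.1 (expiry=23+7=30). clock=23
Op 7: insert b.com -> 10.0.0.1 (expiry=23+6=29). clock=23
Op 8: insert d.com -> 10.0.0.1 (expiry=23+5=28). clock=23
Op 9: tick 5 -> clock=28. purged={d.com}
Op 10: tick 10 -> clock=38. purged={b.com,c.com}
Op 11: insert c.com -> 10.0.0.2 (expiry=38+3=41). clock=38
Final cache (unexpired): {c.com} -> size=1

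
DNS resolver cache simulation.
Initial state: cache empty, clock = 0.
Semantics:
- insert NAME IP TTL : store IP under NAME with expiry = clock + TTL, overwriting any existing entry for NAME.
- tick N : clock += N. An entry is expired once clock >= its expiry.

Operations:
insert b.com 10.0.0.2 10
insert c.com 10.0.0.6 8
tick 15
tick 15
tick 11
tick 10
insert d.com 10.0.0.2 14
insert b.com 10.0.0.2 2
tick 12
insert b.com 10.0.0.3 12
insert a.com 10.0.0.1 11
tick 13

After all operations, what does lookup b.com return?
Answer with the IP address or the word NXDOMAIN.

Answer: NXDOMAIN

Derivation:
Op 1: insert b.com -> 10.0.0.2 (expiry=0+10=10). clock=0
Op 2: insert c.com -> 10.0.0.6 (expiry=0+8=8). clock=0
Op 3: tick 15 -> clock=15. purged={b.com,c.com}
Op 4: tick 15 -> clock=30.
Op 5: tick 11 -> clock=41.
Op 6: tick 10 -> clock=51.
Op 7: insert d.com -> 10.0.0.2 (expiry=51+14=65). clock=51
Op 8: insert b.com -> 10.0.0.2 (expiry=51+2=53). clock=51
Op 9: tick 12 -> clock=63. purged={b.com}
Op 10: insert b.com -> 10.0.0.3 (expiry=63+12=75). clock=63
Op 11: insert a.com -> 10.0.0.1 (expiry=63+11=74). clock=63
Op 12: tick 13 -> clock=76. purged={a.com,b.com,d.com}
lookup b.com: not in cache (expired or never inserted)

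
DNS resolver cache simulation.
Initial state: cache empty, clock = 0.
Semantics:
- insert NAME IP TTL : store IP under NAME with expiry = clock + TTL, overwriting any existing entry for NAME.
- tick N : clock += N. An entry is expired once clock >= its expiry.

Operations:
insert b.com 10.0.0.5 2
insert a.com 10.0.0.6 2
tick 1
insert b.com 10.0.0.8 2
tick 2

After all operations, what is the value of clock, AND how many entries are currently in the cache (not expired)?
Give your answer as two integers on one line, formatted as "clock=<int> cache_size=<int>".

Op 1: insert b.com -> 10.0.0.5 (expiry=0+2=2). clock=0
Op 2: insert a.com -> 10.0.0.6 (expiry=0+2=2). clock=0
Op 3: tick 1 -> clock=1.
Op 4: insert b.com -> 10.0.0.8 (expiry=1+2=3). clock=1
Op 5: tick 2 -> clock=3. purged={a.com,b.com}
Final clock = 3
Final cache (unexpired): {} -> size=0

Answer: clock=3 cache_size=0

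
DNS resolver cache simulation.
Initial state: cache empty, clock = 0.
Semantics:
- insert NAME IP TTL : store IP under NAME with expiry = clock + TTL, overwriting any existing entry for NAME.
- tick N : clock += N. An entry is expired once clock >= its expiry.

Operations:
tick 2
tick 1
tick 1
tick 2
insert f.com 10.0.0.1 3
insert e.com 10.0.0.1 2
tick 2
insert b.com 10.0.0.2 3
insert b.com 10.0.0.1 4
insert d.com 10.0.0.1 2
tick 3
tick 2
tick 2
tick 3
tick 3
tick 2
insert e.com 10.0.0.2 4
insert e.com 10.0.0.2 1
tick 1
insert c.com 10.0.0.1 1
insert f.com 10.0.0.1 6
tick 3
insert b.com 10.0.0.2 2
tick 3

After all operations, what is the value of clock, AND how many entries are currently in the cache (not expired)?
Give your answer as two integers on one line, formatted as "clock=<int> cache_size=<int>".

Op 1: tick 2 -> clock=2.
Op 2: tick 1 -> clock=3.
Op 3: tick 1 -> clock=4.
Op 4: tick 2 -> clock=6.
Op 5: insert f.com -> 10.0.0.1 (expiry=6+3=9). clock=6
Op 6: insert e.com -> 10.0.0.1 (expiry=6+2=8). clock=6
Op 7: tick 2 -> clock=8. purged={e.com}
Op 8: insert b.com -> 10.0.0.2 (expiry=8+3=11). clock=8
Op 9: insert b.com -> 10.0.0.1 (expiry=8+4=12). clock=8
Op 10: insert d.com -> 10.0.0.1 (expiry=8+2=10). clock=8
Op 11: tick 3 -> clock=11. purged={d.com,f.com}
Op 12: tick 2 -> clock=13. purged={b.com}
Op 13: tick 2 -> clock=15.
Op 14: tick 3 -> clock=18.
Op 15: tick 3 -> clock=21.
Op 16: tick 2 -> clock=23.
Op 17: insert e.com -> 10.0.0.2 (expiry=23+4=27). clock=23
Op 18: insert e.com -> 10.0.0.2 (expiry=23+1=24). clock=23
Op 19: tick 1 -> clock=24. purged={e.com}
Op 20: insert c.com -> 10.0.0.1 (expiry=24+1=25). clock=24
Op 21: insert f.com -> 10.0.0.1 (expiry=24+6=30). clock=24
Op 22: tick 3 -> clock=27. purged={c.com}
Op 23: insert b.com -> 10.0.0.2 (expiry=27+2=29). clock=27
Op 24: tick 3 -> clock=30. purged={b.com,f.com}
Final clock = 30
Final cache (unexpired): {} -> size=0

Answer: clock=30 cache_size=0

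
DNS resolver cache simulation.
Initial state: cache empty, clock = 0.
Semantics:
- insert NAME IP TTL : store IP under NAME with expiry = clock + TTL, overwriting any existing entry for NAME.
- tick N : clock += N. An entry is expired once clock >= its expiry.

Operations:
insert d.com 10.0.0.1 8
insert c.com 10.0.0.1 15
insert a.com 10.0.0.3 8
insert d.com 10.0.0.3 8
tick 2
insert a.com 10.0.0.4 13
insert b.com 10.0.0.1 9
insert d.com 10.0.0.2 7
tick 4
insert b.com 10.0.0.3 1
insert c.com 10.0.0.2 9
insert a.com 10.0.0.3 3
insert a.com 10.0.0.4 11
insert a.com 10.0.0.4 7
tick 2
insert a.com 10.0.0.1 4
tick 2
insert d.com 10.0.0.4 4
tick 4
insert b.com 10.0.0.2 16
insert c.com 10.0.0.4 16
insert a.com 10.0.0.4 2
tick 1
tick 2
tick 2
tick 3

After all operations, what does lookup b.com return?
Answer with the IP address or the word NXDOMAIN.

Answer: 10.0.0.2

Derivation:
Op 1: insert d.com -> 10.0.0.1 (expiry=0+8=8). clock=0
Op 2: insert c.com -> 10.0.0.1 (expiry=0+15=15). clock=0
Op 3: insert a.com -> 10.0.0.3 (expiry=0+8=8). clock=0
Op 4: insert d.com -> 10.0.0.3 (expiry=0+8=8). clock=0
Op 5: tick 2 -> clock=2.
Op 6: insert a.com -> 10.0.0.4 (expiry=2+13=15). clock=2
Op 7: insert b.com -> 10.0.0.1 (expiry=2+9=11). clock=2
Op 8: insert d.com -> 10.0.0.2 (expiry=2+7=9). clock=2
Op 9: tick 4 -> clock=6.
Op 10: insert b.com -> 10.0.0.3 (expiry=6+1=7). clock=6
Op 11: insert c.com -> 10.0.0.2 (expiry=6+9=15). clock=6
Op 12: insert a.com -> 10.0.0.3 (expiry=6+3=9). clock=6
Op 13: insert a.com -> 10.0.0.4 (expiry=6+11=17). clock=6
Op 14: insert a.com -> 10.0.0.4 (expiry=6+7=13). clock=6
Op 15: tick 2 -> clock=8. purged={b.com}
Op 16: insert a.com -> 10.0.0.1 (expiry=8+4=12). clock=8
Op 17: tick 2 -> clock=10. purged={d.com}
Op 18: insert d.com -> 10.0.0.4 (expiry=10+4=14). clock=10
Op 19: tick 4 -> clock=14. purged={a.com,d.com}
Op 20: insert b.com -> 10.0.0.2 (expiry=14+16=30). clock=14
Op 21: insert c.com -> 10.0.0.4 (expiry=14+16=30). clock=14
Op 22: insert a.com -> 10.0.0.4 (expiry=14+2=16). clock=14
Op 23: tick 1 -> clock=15.
Op 24: tick 2 -> clock=17. purged={a.com}
Op 25: tick 2 -> clock=19.
Op 26: tick 3 -> clock=22.
lookup b.com: present, ip=10.0.0.2 expiry=30 > clock=22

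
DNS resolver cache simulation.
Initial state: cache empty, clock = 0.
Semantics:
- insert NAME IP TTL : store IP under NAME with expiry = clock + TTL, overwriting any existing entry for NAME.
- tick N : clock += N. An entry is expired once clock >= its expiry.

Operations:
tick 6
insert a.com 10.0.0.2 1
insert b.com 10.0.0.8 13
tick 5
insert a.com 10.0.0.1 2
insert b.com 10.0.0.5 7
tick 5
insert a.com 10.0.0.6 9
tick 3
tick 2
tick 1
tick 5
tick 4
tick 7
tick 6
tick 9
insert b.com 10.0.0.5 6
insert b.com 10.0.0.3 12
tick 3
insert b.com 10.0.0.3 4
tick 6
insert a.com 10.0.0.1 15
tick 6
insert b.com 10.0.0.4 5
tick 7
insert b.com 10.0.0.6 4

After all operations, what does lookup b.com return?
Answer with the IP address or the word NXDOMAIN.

Op 1: tick 6 -> clock=6.
Op 2: insert a.com -> 10.0.0.2 (expiry=6+1=7). clock=6
Op 3: insert b.com -> 10.0.0.8 (expiry=6+13=19). clock=6
Op 4: tick 5 -> clock=11. purged={a.com}
Op 5: insert a.com -> 10.0.0.1 (expiry=11+2=13). clock=11
Op 6: insert b.com -> 10.0.0.5 (expiry=11+7=18). clock=11
Op 7: tick 5 -> clock=16. purged={a.com}
Op 8: insert a.com -> 10.0.0.6 (expiry=16+9=25). clock=16
Op 9: tick 3 -> clock=19. purged={b.com}
Op 10: tick 2 -> clock=21.
Op 11: tick 1 -> clock=22.
Op 12: tick 5 -> clock=27. purged={a.com}
Op 13: tick 4 -> clock=31.
Op 14: tick 7 -> clock=38.
Op 15: tick 6 -> clock=44.
Op 16: tick 9 -> clock=53.
Op 17: insert b.com -> 10.0.0.5 (expiry=53+6=59). clock=53
Op 18: insert b.com -> 10.0.0.3 (expiry=53+12=65). clock=53
Op 19: tick 3 -> clock=56.
Op 20: insert b.com -> 10.0.0.3 (expiry=56+4=60). clock=56
Op 21: tick 6 -> clock=62. purged={b.com}
Op 22: insert a.com -> 10.0.0.1 (expiry=62+15=77). clock=62
Op 23: tick 6 -> clock=68.
Op 24: insert b.com -> 10.0.0.4 (expiry=68+5=73). clock=68
Op 25: tick 7 -> clock=75. purged={b.com}
Op 26: insert b.com -> 10.0.0.6 (expiry=75+4=79). clock=75
lookup b.com: present, ip=10.0.0.6 expiry=79 > clock=75

Answer: 10.0.0.6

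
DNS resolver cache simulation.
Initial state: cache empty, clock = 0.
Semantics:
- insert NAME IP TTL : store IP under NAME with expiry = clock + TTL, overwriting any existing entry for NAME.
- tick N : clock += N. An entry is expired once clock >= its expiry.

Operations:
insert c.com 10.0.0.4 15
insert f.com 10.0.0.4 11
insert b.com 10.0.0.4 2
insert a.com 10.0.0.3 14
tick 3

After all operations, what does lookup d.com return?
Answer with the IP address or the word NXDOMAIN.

Answer: NXDOMAIN

Derivation:
Op 1: insert c.com -> 10.0.0.4 (expiry=0+15=15). clock=0
Op 2: insert f.com -> 10.0.0.4 (expiry=0+11=11). clock=0
Op 3: insert b.com -> 10.0.0.4 (expiry=0+2=2). clock=0
Op 4: insert a.com -> 10.0.0.3 (expiry=0+14=14). clock=0
Op 5: tick 3 -> clock=3. purged={b.com}
lookup d.com: not in cache (expired or never inserted)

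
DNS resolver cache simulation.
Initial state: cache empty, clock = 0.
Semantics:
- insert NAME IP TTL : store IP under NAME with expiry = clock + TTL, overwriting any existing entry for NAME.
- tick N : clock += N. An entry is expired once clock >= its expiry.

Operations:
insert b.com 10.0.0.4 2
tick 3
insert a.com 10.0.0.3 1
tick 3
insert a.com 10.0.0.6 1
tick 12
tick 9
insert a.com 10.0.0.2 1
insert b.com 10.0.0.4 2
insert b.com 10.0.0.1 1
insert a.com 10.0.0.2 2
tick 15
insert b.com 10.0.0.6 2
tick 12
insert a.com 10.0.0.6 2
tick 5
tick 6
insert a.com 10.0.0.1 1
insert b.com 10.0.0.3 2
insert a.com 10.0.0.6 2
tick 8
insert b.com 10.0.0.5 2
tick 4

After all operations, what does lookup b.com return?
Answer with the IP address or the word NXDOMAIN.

Op 1: insert b.com -> 10.0.0.4 (expiry=0+2=2). clock=0
Op 2: tick 3 -> clock=3. purged={b.com}
Op 3: insert a.com -> 10.0.0.3 (expiry=3+1=4). clock=3
Op 4: tick 3 -> clock=6. purged={a.com}
Op 5: insert a.com -> 10.0.0.6 (expiry=6+1=7). clock=6
Op 6: tick 12 -> clock=18. purged={a.com}
Op 7: tick 9 -> clock=27.
Op 8: insert a.com -> 10.0.0.2 (expiry=27+1=28). clock=27
Op 9: insert b.com -> 10.0.0.4 (expiry=27+2=29). clock=27
Op 10: insert b.com -> 10.0.0.1 (expiry=27+1=28). clock=27
Op 11: insert a.com -> 10.0.0.2 (expiry=27+2=29). clock=27
Op 12: tick 15 -> clock=42. purged={a.com,b.com}
Op 13: insert b.com -> 10.0.0.6 (expiry=42+2=44). clock=42
Op 14: tick 12 -> clock=54. purged={b.com}
Op 15: insert a.com -> 10.0.0.6 (expiry=54+2=56). clock=54
Op 16: tick 5 -> clock=59. purged={a.com}
Op 17: tick 6 -> clock=65.
Op 18: insert a.com -> 10.0.0.1 (expiry=65+1=66). clock=65
Op 19: insert b.com -> 10.0.0.3 (expiry=65+2=67). clock=65
Op 20: insert a.com -> 10.0.0.6 (expiry=65+2=67). clock=65
Op 21: tick 8 -> clock=73. purged={a.com,b.com}
Op 22: insert b.com -> 10.0.0.5 (expiry=73+2=75). clock=73
Op 23: tick 4 -> clock=77. purged={b.com}
lookup b.com: not in cache (expired or never inserted)

Answer: NXDOMAIN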